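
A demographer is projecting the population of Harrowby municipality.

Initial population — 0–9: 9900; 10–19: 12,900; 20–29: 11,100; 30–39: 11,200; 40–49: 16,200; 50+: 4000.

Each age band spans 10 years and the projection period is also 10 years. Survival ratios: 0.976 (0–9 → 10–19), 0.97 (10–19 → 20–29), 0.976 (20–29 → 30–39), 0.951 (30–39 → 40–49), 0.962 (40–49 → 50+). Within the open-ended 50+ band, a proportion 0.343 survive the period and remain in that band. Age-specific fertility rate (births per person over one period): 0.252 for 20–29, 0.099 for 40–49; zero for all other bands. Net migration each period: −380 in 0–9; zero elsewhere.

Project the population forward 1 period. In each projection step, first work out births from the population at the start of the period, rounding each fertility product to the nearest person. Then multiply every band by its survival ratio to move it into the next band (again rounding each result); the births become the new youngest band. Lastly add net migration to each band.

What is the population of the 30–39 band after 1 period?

10834

Let band 1 be 0–9 through band 6 = 50+.
Period 1:
Births: 11100 * 0.252 = 2797  |  16200 * 0.099 = 1604 ⇒ total 4401
Band 2: 9900 * 0.976 = 9662
Band 3: 12900 * 0.97 = 12513
Band 4: 11100 * 0.976 = 10834
Band 5: 11200 * 0.951 = 10651
Band 6: 16200 * 0.962 + 4000 * 0.343 = 15584 + 1372 = 16956
Net migration: Band 1 − 380 → 4021
→ [4021, 9662, 12513, 10834, 10651, 16956]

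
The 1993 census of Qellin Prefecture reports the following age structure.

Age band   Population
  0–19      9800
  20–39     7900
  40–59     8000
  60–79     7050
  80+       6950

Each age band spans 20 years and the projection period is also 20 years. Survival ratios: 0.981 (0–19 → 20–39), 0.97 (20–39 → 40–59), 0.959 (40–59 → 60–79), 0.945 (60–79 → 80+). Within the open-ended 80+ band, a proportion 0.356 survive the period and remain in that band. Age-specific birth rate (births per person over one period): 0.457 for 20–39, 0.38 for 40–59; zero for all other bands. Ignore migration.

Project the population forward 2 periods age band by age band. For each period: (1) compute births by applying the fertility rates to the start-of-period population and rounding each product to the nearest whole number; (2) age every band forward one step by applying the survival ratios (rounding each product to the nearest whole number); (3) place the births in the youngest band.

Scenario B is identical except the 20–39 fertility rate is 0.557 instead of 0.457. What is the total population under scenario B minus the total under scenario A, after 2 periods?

Numbering the groups 1..5 from youngest to oldest:
— Period 1 —
Births: 7900 × 0.457 = 3610, 8000 × 0.38 = 3040 ⇒ total 6650
Group 2: 9800 × 0.981 = 9614
Group 3: 7900 × 0.97 = 7663
Group 4: 8000 × 0.959 = 7672
Group 5: 7050 × 0.945 + 6950 × 0.356 = 6662 + 2474 = 9136
Population now: 0–19=6650, 20–39=9614, 40–59=7663, 60–79=7672, 80+=9136
— Period 2 —
Births: 9614 × 0.457 = 4394, 7663 × 0.38 = 2912 ⇒ total 7306
Group 2: 6650 × 0.981 = 6524
Group 3: 9614 × 0.97 = 9326
Group 4: 7663 × 0.959 = 7349
Group 5: 7672 × 0.945 + 9136 × 0.356 = 7250 + 3252 = 10502
Population now: 0–19=7306, 20–39=6524, 40–59=9326, 60–79=7349, 80+=10502
Scenario A total after 2 periods: 41007
Scenario B projection —
— Period 1 —
Births: 7900 × 0.557 = 4400, 8000 × 0.38 = 3040 ⇒ total 7440
Group 2: 9800 × 0.981 = 9614
Group 3: 7900 × 0.97 = 7663
Group 4: 8000 × 0.959 = 7672
Group 5: 7050 × 0.945 + 6950 × 0.356 = 6662 + 2474 = 9136
Population now: 0–19=7440, 20–39=9614, 40–59=7663, 60–79=7672, 80+=9136
— Period 2 —
Births: 9614 × 0.557 = 5355, 7663 × 0.38 = 2912 ⇒ total 8267
Group 2: 7440 × 0.981 = 7299
Group 3: 9614 × 0.97 = 9326
Group 4: 7663 × 0.959 = 7349
Group 5: 7672 × 0.945 + 9136 × 0.356 = 7250 + 3252 = 10502
Population now: 0–19=8267, 20–39=7299, 40–59=9326, 60–79=7349, 80+=10502
Scenario B total after 2 periods: 42743
Difference B − A = 42743 − 41007 = 1736

1736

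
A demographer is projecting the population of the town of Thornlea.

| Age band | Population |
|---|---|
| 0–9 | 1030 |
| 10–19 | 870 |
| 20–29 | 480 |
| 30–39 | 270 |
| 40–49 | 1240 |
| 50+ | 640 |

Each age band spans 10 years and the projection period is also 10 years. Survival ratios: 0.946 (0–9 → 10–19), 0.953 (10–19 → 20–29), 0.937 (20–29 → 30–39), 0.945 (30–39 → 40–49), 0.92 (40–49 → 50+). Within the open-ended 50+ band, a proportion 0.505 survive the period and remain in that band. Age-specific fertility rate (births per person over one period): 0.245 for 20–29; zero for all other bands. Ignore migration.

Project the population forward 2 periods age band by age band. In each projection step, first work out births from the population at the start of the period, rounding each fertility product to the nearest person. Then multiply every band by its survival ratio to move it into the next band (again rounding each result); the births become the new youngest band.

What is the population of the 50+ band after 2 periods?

974

Period 1:
Births: 480 × 0.245 = 118
10–19: 1030 × 0.946 = 974
20–29: 870 × 0.953 = 829
30–39: 480 × 0.937 = 450
40–49: 270 × 0.945 = 255
50+: 1240 × 0.92 + 640 × 0.505 = 1141 + 323 = 1464
→ [118, 974, 829, 450, 255, 1464]
Period 2:
Births: 829 × 0.245 = 203
10–19: 118 × 0.946 = 112
20–29: 974 × 0.953 = 928
30–39: 829 × 0.937 = 777
40–49: 450 × 0.945 = 425
50+: 255 × 0.92 + 1464 × 0.505 = 235 + 739 = 974
→ [203, 112, 928, 777, 425, 974]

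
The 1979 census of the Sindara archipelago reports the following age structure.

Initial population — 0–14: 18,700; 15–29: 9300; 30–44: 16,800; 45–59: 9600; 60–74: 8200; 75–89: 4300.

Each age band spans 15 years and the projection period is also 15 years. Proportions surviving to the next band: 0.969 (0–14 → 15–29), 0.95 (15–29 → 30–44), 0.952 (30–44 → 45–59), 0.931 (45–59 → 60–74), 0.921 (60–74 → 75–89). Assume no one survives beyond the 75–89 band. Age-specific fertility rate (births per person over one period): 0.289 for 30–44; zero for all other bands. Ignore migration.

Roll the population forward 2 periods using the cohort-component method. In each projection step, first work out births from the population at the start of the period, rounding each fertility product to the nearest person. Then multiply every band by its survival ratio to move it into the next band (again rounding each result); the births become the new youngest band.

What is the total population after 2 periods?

Let group 1 be 0–14 through group 6 = 75–89.
[period 1]
Births: 16800 × 0.289 = 4855
Group 2: 18700 × 0.969 = 18120
Group 3: 9300 × 0.95 = 8835
Group 4: 16800 × 0.952 = 15994
Group 5: 9600 × 0.931 = 8938
Group 6: 8200 × 0.921 = 7552
Population now: 0–14=4855, 15–29=18120, 30–44=8835, 45–59=15994, 60–74=8938, 75–89=7552
[period 2]
Births: 8835 × 0.289 = 2553
Group 2: 4855 × 0.969 = 4704
Group 3: 18120 × 0.95 = 17214
Group 4: 8835 × 0.952 = 8411
Group 5: 15994 × 0.931 = 14890
Group 6: 8938 × 0.921 = 8232
Population now: 0–14=2553, 15–29=4704, 30–44=17214, 45–59=8411, 60–74=14890, 75–89=8232
Total after period 2: 2553 + 4704 + 17214 + 8411 + 14890 + 8232 = 56004

56004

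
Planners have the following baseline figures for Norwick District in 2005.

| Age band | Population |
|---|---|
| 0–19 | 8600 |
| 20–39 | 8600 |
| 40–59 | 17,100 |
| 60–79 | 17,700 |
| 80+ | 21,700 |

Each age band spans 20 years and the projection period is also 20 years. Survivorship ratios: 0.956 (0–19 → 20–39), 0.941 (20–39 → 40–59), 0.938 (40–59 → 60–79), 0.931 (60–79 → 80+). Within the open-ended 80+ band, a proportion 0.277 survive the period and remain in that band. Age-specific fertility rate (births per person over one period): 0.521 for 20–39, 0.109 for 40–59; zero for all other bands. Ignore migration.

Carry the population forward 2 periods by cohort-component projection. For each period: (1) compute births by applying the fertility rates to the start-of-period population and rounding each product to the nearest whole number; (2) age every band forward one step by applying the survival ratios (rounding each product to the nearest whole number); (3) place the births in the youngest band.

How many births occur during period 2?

5166

After projecting period 1:
Births: 8600 × 0.521 = 4481, 17100 × 0.109 = 1864 ⇒ total 6345
20–39: 8600 × 0.956 = 8222
40–59: 8600 × 0.941 = 8093
60–79: 17100 × 0.938 = 16040
80+: 17700 × 0.931 + 21700 × 0.277 = 16479 + 6011 = 22490
Population now: 0–19=6345, 20–39=8222, 40–59=8093, 60–79=16040, 80+=22490
After projecting period 2:
Births: 8222 × 0.521 = 4284, 8093 × 0.109 = 882 ⇒ total 5166
20–39: 6345 × 0.956 = 6066
40–59: 8222 × 0.941 = 7737
60–79: 8093 × 0.938 = 7591
80+: 16040 × 0.931 + 22490 × 0.277 = 14933 + 6230 = 21163
Population now: 0–19=5166, 20–39=6066, 40–59=7737, 60–79=7591, 80+=21163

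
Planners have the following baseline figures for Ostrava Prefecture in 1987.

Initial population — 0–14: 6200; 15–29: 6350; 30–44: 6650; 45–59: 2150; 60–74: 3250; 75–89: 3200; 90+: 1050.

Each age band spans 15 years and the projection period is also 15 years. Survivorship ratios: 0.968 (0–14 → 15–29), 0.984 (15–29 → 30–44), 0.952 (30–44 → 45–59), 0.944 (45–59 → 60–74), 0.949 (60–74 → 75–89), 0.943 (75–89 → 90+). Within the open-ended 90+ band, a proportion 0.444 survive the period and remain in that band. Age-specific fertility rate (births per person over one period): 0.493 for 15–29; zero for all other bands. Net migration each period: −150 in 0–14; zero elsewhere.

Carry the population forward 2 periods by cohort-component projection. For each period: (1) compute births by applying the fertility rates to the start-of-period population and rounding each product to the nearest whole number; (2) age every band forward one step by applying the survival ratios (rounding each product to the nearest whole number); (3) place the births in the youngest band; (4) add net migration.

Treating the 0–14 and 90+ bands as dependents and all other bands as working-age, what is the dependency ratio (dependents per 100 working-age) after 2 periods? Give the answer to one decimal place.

[period 1]
Births: 6350 × 0.493 = 3131
15–29: 6200 × 0.968 = 6002
30–44: 6350 × 0.984 = 6248
45–59: 6650 × 0.952 = 6331
60–74: 2150 × 0.944 = 2030
75–89: 3250 × 0.949 = 3084
90+: 3200 × 0.943 + 1050 × 0.444 = 3018 + 466 = 3484
Net migration: 0–14 − 150 → 2981
→ [2981, 6002, 6248, 6331, 2030, 3084, 3484]
[period 2]
Births: 6002 × 0.493 = 2959
15–29: 2981 × 0.968 = 2886
30–44: 6002 × 0.984 = 5906
45–59: 6248 × 0.952 = 5948
60–74: 6331 × 0.944 = 5976
75–89: 2030 × 0.949 = 1926
90+: 3084 × 0.943 + 3484 × 0.444 = 2908 + 1547 = 4455
Net migration: 0–14 − 150 → 2809
→ [2809, 2886, 5906, 5948, 5976, 1926, 4455]
Dependents (band 0–14 + band 90+) = 2809 + 4455 = 7264; working-age = 22642; ratio = 7264/22642 × 100 = 32.1

32.1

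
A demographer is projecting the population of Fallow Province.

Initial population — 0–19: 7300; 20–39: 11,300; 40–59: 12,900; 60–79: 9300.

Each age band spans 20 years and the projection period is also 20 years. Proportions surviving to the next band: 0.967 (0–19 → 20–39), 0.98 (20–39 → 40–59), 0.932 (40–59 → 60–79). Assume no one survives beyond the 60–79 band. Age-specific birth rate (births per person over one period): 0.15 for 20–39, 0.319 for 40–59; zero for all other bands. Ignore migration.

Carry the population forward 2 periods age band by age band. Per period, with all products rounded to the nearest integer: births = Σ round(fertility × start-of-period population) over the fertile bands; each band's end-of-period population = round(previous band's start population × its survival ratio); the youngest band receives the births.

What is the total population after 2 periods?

27449

Period 1:
Births: 11300 × 0.15 = 1695 ; 12900 × 0.319 = 4115 → 5810
20–39: 7300 × 0.967 = 7059
40–59: 11300 × 0.98 = 11074
60–79: 12900 × 0.932 = 12023
→ [5810, 7059, 11074, 12023]
Period 2:
Births: 7059 × 0.15 = 1059 ; 11074 × 0.319 = 3533 → 4592
20–39: 5810 × 0.967 = 5618
40–59: 7059 × 0.98 = 6918
60–79: 11074 × 0.932 = 10321
→ [4592, 5618, 6918, 10321]
Total after period 2: 4592 + 5618 + 6918 + 10321 = 27449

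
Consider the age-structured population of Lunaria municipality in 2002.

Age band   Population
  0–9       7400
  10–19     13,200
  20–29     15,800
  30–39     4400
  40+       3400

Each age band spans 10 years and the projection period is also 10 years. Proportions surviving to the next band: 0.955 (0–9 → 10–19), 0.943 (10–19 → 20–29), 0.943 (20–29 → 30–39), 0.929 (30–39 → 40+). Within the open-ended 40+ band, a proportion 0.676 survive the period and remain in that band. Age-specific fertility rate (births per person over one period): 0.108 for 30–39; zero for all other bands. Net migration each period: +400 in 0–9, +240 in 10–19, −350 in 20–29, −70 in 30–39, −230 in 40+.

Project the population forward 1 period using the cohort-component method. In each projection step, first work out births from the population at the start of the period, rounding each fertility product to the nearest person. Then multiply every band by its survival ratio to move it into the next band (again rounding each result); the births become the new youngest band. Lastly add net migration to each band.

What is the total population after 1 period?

41265

Let group 1 be 0–9 through group 5 = 40+.
Period 1.
Births: 4400 × 0.108 = 475
Group 2: 7400 × 0.955 = 7067
Group 3: 13200 × 0.943 = 12448
Group 4: 15800 × 0.943 = 14899
Group 5: 4400 × 0.929 + 3400 × 0.676 = 4088 + 2298 = 6386
Net migration: Group 1 + 400 → 875; Group 2 + 240 → 7307; Group 3 − 350 → 12098; Group 4 − 70 → 14829; Group 5 − 230 → 6156
→ [875, 7307, 12098, 14829, 6156]
Total after period 1: 875 + 7307 + 12098 + 14829 + 6156 = 41265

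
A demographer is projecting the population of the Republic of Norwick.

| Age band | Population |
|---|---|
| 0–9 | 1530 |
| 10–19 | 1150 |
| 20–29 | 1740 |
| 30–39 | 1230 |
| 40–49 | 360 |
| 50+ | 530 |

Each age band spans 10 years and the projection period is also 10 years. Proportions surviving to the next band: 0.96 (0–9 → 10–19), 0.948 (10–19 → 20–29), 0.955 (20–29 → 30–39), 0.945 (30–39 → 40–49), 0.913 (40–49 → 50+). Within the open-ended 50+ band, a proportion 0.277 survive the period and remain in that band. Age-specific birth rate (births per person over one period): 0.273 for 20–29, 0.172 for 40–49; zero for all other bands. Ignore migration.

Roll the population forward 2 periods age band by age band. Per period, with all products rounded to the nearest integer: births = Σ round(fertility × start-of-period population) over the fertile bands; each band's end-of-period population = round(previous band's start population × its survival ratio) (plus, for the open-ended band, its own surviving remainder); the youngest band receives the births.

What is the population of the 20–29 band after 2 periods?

— Period 1 —
Births: 1740 × 0.273 = 475  |  360 × 0.172 = 62 → 537
10–19: 1530 × 0.96 = 1469
20–29: 1150 × 0.948 = 1090
30–39: 1740 × 0.955 = 1662
40–49: 1230 × 0.945 = 1162
50+: 360 × 0.913 + 530 × 0.277 = 329 + 147 = 476
Population now: 0–9=537, 10–19=1469, 20–29=1090, 30–39=1662, 40–49=1162, 50+=476
— Period 2 —
Births: 1090 × 0.273 = 298  |  1162 × 0.172 = 200 → 498
10–19: 537 × 0.96 = 516
20–29: 1469 × 0.948 = 1393
30–39: 1090 × 0.955 = 1041
40–49: 1662 × 0.945 = 1571
50+: 1162 × 0.913 + 476 × 0.277 = 1061 + 132 = 1193
Population now: 0–9=498, 10–19=516, 20–29=1393, 30–39=1041, 40–49=1571, 50+=1193

1393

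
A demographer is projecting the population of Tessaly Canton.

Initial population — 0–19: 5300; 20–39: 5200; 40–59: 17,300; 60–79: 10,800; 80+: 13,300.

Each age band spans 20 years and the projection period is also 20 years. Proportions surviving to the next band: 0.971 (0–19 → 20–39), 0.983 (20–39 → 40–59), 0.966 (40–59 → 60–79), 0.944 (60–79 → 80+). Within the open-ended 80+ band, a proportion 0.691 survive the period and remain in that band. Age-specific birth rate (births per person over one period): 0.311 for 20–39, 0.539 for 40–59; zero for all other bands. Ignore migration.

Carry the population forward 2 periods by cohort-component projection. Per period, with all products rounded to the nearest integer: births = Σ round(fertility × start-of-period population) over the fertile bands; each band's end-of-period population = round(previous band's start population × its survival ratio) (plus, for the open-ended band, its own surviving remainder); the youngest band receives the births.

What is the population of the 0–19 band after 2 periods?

4355

(Bands numbered youngest = 1 to oldest = 5.)
After projecting period 1:
Births: 5200 × 0.311 = 1617, 17300 × 0.539 = 9325 → 10942
Band 2: 5300 × 0.971 = 5146
Band 3: 5200 × 0.983 = 5112
Band 4: 17300 × 0.966 = 16712
Band 5: 10800 × 0.944 + 13300 × 0.691 = 10195 + 9190 = 19385
End of period: [10942, 5146, 5112, 16712, 19385]
After projecting period 2:
Births: 5146 × 0.311 = 1600, 5112 × 0.539 = 2755 → 4355
Band 2: 10942 × 0.971 = 10625
Band 3: 5146 × 0.983 = 5059
Band 4: 5112 × 0.966 = 4938
Band 5: 16712 × 0.944 + 19385 × 0.691 = 15776 + 13395 = 29171
End of period: [4355, 10625, 5059, 4938, 29171]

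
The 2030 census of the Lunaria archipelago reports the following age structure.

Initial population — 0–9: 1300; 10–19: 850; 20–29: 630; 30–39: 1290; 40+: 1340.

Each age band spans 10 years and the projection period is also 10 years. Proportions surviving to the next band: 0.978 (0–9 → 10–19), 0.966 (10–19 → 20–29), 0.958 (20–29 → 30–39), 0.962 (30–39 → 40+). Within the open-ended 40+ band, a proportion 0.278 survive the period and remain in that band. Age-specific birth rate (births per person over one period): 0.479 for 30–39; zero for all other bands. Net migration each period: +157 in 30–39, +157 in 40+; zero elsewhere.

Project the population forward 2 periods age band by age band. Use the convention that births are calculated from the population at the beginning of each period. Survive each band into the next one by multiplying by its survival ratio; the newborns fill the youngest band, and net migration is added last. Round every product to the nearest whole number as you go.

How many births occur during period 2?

Call the bands 1 to 5, youngest first.
— Period 1 —
Births: 1290 * 0.479 = 618
Band 2: 1300 * 0.978 = 1271
Band 3: 850 * 0.966 = 821
Band 4: 630 * 0.958 = 604
Band 5: 1290 * 0.962 + 1340 * 0.278 = 1241 + 373 = 1614
Net migration: Band 4 + 157 → 761; Band 5 + 157 → 1771
Population now: 0–9=618, 10–19=1271, 20–29=821, 30–39=761, 40+=1771
— Period 2 —
Births: 761 * 0.479 = 365
Band 2: 618 * 0.978 = 604
Band 3: 1271 * 0.966 = 1228
Band 4: 821 * 0.958 = 787
Band 5: 761 * 0.962 + 1771 * 0.278 = 732 + 492 = 1224
Net migration: Band 4 + 157 → 944; Band 5 + 157 → 1381
Population now: 0–9=365, 10–19=604, 20–29=1228, 30–39=944, 40+=1381

365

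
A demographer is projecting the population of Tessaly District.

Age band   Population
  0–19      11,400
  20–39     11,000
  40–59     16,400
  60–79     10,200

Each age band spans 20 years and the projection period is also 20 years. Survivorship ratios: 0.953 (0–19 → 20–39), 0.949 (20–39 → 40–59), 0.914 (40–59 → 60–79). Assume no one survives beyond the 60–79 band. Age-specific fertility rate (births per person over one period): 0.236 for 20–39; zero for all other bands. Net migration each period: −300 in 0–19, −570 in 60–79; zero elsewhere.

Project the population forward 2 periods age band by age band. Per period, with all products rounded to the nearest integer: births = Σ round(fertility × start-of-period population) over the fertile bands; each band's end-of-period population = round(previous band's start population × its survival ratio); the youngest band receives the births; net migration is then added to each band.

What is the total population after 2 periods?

23733

Numbering the bands 1..4 from youngest to oldest:
[period 1]
Births: 11000 * 0.236 = 2596
Band 2: 11400 * 0.953 = 10864
Band 3: 11000 * 0.949 = 10439
Band 4: 16400 * 0.914 = 14990
Net migration: Band 1 − 300 → 2296; Band 4 − 570 → 14420
End of period: [2296, 10864, 10439, 14420]
[period 2]
Births: 10864 * 0.236 = 2564
Band 2: 2296 * 0.953 = 2188
Band 3: 10864 * 0.949 = 10310
Band 4: 10439 * 0.914 = 9541
Net migration: Band 1 − 300 → 2264; Band 4 − 570 → 8971
End of period: [2264, 2188, 10310, 8971]
Total after period 2: 2264 + 2188 + 10310 + 8971 = 23733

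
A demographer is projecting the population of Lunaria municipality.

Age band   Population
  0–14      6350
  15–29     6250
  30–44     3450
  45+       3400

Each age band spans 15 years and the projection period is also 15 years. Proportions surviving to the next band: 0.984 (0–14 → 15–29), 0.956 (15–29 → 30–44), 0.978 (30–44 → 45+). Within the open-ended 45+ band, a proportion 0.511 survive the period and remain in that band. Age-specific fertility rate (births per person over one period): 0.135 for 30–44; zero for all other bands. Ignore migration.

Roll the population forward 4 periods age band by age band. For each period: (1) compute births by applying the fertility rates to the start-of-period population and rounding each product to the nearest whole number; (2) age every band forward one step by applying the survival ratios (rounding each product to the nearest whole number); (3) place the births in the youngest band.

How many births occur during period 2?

807

[period 1]
Births: 3450 × 0.135 = 466
15–29: 6350 × 0.984 = 6248
30–44: 6250 × 0.956 = 5975
45+: 3450 × 0.978 + 3400 × 0.511 = 3374 + 1737 = 5111
End of period: [466, 6248, 5975, 5111]
[period 2]
Births: 5975 × 0.135 = 807
15–29: 466 × 0.984 = 459
30–44: 6248 × 0.956 = 5973
45+: 5975 × 0.978 + 5111 × 0.511 = 5844 + 2612 = 8456
End of period: [807, 459, 5973, 8456]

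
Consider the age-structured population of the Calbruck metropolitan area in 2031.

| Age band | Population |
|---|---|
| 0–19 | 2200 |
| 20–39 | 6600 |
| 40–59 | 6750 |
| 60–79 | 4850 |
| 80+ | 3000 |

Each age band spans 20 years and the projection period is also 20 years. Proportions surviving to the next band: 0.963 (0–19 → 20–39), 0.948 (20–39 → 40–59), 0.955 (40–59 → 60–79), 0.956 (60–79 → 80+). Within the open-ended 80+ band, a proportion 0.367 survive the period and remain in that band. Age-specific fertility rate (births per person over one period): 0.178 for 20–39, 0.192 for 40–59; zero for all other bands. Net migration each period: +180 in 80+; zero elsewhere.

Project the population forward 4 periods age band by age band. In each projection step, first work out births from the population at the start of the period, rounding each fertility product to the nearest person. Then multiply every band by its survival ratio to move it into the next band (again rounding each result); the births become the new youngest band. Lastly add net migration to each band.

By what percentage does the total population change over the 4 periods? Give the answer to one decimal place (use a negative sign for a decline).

After projecting period 1:
Births: 6600 * 0.178 = 1175  |  6750 * 0.192 = 1296 — total 2471
20–39: 2200 * 0.963 = 2119
40–59: 6600 * 0.948 = 6257
60–79: 6750 * 0.955 = 6446
80+: 4850 * 0.956 + 3000 * 0.367 = 4637 + 1101 = 5738
Net migration: 80+ + 180 → 5918
End of period: [2471, 2119, 6257, 6446, 5918]
After projecting period 2:
Births: 2119 * 0.178 = 377  |  6257 * 0.192 = 1201 — total 1578
20–39: 2471 * 0.963 = 2380
40–59: 2119 * 0.948 = 2009
60–79: 6257 * 0.955 = 5975
80+: 6446 * 0.956 + 5918 * 0.367 = 6162 + 2172 = 8334
Net migration: 80+ + 180 → 8514
End of period: [1578, 2380, 2009, 5975, 8514]
After projecting period 3:
Births: 2380 * 0.178 = 424  |  2009 * 0.192 = 386 — total 810
20–39: 1578 * 0.963 = 1520
40–59: 2380 * 0.948 = 2256
60–79: 2009 * 0.955 = 1919
80+: 5975 * 0.956 + 8514 * 0.367 = 5712 + 3125 = 8837
Net migration: 80+ + 180 → 9017
End of period: [810, 1520, 2256, 1919, 9017]
After projecting period 4:
Births: 1520 * 0.178 = 271  |  2256 * 0.192 = 433 — total 704
20–39: 810 * 0.963 = 780
40–59: 1520 * 0.948 = 1441
60–79: 2256 * 0.955 = 2154
80+: 1919 * 0.956 + 9017 * 0.367 = 1835 + 3309 = 5144
Net migration: 80+ + 180 → 5324
End of period: [704, 780, 1441, 2154, 5324]
Total: 23400 → 10403; change = -12997; percentage change = -55.5%

-55.5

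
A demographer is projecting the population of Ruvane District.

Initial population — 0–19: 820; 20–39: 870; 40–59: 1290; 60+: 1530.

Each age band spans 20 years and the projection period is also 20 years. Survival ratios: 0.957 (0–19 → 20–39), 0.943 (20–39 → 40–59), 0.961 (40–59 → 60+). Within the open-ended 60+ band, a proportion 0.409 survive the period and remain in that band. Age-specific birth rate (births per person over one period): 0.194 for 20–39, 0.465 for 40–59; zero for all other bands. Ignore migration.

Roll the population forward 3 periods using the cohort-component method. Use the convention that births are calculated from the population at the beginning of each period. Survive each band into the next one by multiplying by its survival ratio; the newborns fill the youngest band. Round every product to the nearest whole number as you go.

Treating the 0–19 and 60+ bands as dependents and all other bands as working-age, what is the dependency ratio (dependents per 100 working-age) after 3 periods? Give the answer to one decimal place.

152.2

After projecting period 1:
Births: 870 * 0.194 = 169  |  1290 * 0.465 = 600 — total 769
20–39: 820 * 0.957 = 785
40–59: 870 * 0.943 = 820
60+: 1290 * 0.961 + 1530 * 0.409 = 1240 + 626 = 1866
→ [769, 785, 820, 1866]
After projecting period 2:
Births: 785 * 0.194 = 152  |  820 * 0.465 = 381 — total 533
20–39: 769 * 0.957 = 736
40–59: 785 * 0.943 = 740
60+: 820 * 0.961 + 1866 * 0.409 = 788 + 763 = 1551
→ [533, 736, 740, 1551]
After projecting period 3:
Births: 736 * 0.194 = 143  |  740 * 0.465 = 344 — total 487
20–39: 533 * 0.957 = 510
40–59: 736 * 0.943 = 694
60+: 740 * 0.961 + 1551 * 0.409 = 711 + 634 = 1345
→ [487, 510, 694, 1345]
Dependents (band 0–19 + band 60+) = 487 + 1345 = 1832; working-age = 1204; ratio = 1832/1204 × 100 = 152.2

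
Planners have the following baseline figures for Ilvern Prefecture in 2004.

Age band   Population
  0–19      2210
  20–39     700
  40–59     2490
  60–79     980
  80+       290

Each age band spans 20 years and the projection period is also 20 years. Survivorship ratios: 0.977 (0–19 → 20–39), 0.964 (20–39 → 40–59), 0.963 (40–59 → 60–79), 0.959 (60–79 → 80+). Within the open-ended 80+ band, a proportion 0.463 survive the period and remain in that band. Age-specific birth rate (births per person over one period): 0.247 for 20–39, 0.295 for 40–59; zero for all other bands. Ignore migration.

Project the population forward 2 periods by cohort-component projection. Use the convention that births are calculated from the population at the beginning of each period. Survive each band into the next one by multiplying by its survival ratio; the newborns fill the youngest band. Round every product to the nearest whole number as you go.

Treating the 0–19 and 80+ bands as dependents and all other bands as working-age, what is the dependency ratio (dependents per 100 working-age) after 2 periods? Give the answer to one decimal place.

Period 1.
Births: 700 * 0.247 = 173  |  2490 * 0.295 = 735 — total 908
20–39: 2210 * 0.977 = 2159
40–59: 700 * 0.964 = 675
60–79: 2490 * 0.963 = 2398
80+: 980 * 0.959 + 290 * 0.463 = 940 + 134 = 1074
Population now: 0–19=908, 20–39=2159, 40–59=675, 60–79=2398, 80+=1074
Period 2.
Births: 2159 * 0.247 = 533  |  675 * 0.295 = 199 — total 732
20–39: 908 * 0.977 = 887
40–59: 2159 * 0.964 = 2081
60–79: 675 * 0.963 = 650
80+: 2398 * 0.959 + 1074 * 0.463 = 2300 + 497 = 2797
Population now: 0–19=732, 20–39=887, 40–59=2081, 60–79=650, 80+=2797
Dependents (band 0–19 + band 80+) = 732 + 2797 = 3529; working-age = 3618; ratio = 3529/3618 × 100 = 97.5

97.5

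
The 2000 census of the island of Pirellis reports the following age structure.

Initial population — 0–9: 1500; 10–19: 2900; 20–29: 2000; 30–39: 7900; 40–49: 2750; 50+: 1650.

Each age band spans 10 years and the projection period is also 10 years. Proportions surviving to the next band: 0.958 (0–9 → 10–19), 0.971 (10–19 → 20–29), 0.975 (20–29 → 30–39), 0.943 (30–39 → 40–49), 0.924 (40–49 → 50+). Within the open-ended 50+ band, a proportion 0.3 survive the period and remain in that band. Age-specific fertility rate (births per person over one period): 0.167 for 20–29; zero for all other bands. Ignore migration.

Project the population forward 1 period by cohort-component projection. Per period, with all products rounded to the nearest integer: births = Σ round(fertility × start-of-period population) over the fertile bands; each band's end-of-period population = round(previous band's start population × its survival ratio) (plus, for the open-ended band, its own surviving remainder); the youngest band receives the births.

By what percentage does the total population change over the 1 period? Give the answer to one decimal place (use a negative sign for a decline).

-9.0

(Bands numbered youngest = 1 to oldest = 6.)
After projecting period 1:
Births: 2000 × 0.167 = 334
Band 2: 1500 × 0.958 = 1437
Band 3: 2900 × 0.971 = 2816
Band 4: 2000 × 0.975 = 1950
Band 5: 7900 × 0.943 = 7450
Band 6: 2750 × 0.924 + 1650 × 0.3 = 2541 + 495 = 3036
Giving 334 / 1437 / 2816 / 1950 / 7450 / 3036.
Total: 18700 → 17023; change = -1677; percentage change = -9.0%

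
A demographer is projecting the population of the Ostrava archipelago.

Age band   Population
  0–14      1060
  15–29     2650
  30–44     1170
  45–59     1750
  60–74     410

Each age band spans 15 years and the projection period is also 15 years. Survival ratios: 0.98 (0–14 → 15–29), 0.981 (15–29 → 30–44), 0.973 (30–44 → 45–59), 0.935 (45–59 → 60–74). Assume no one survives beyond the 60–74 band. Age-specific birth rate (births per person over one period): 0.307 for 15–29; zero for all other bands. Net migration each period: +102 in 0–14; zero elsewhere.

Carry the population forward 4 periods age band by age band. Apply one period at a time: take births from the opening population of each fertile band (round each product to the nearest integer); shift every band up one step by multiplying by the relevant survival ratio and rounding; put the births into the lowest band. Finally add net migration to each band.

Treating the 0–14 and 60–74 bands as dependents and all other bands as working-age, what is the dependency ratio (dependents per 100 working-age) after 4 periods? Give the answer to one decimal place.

Let group 1 be 0–14 through group 5 = 60–74.
— Period 1 —
Births: 2650 × 0.307 = 814
Group 2: 1060 × 0.98 = 1039
Group 3: 2650 × 0.981 = 2600
Group 4: 1170 × 0.973 = 1138
Group 5: 1750 × 0.935 = 1636
Net migration: Group 1 + 102 → 916
Population now: 0–14=916, 15–29=1039, 30–44=2600, 45–59=1138, 60–74=1636
— Period 2 —
Births: 1039 × 0.307 = 319
Group 2: 916 × 0.98 = 898
Group 3: 1039 × 0.981 = 1019
Group 4: 2600 × 0.973 = 2530
Group 5: 1138 × 0.935 = 1064
Net migration: Group 1 + 102 → 421
Population now: 0–14=421, 15–29=898, 30–44=1019, 45–59=2530, 60–74=1064
— Period 3 —
Births: 898 × 0.307 = 276
Group 2: 421 × 0.98 = 413
Group 3: 898 × 0.981 = 881
Group 4: 1019 × 0.973 = 991
Group 5: 2530 × 0.935 = 2366
Net migration: Group 1 + 102 → 378
Population now: 0–14=378, 15–29=413, 30–44=881, 45–59=991, 60–74=2366
— Period 4 —
Births: 413 × 0.307 = 127
Group 2: 378 × 0.98 = 370
Group 3: 413 × 0.981 = 405
Group 4: 881 × 0.973 = 857
Group 5: 991 × 0.935 = 927
Net migration: Group 1 + 102 → 229
Population now: 0–14=229, 15–29=370, 30–44=405, 45–59=857, 60–74=927
Dependents (band 0–14 + band 60–74) = 229 + 927 = 1156; working-age = 1632; ratio = 1156/1632 × 100 = 70.8

70.8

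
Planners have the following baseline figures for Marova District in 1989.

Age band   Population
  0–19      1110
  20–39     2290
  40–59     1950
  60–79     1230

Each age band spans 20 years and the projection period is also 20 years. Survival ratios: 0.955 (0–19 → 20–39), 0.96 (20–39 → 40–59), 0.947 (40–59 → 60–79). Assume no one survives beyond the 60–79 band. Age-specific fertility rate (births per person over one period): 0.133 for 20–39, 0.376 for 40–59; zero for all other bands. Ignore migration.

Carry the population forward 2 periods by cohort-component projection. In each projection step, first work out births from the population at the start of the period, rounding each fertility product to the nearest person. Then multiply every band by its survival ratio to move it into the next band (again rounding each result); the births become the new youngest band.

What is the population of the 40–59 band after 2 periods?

1018

After projecting period 1:
Births: 2290 × 0.133 = 305 ; 1950 × 0.376 = 733 → total 1038
20–39: 1110 × 0.955 = 1060
40–59: 2290 × 0.96 = 2198
60–79: 1950 × 0.947 = 1847
End of period: [1038, 1060, 2198, 1847]
After projecting period 2:
Births: 1060 × 0.133 = 141 ; 2198 × 0.376 = 826 → total 967
20–39: 1038 × 0.955 = 991
40–59: 1060 × 0.96 = 1018
60–79: 2198 × 0.947 = 2082
End of period: [967, 991, 1018, 2082]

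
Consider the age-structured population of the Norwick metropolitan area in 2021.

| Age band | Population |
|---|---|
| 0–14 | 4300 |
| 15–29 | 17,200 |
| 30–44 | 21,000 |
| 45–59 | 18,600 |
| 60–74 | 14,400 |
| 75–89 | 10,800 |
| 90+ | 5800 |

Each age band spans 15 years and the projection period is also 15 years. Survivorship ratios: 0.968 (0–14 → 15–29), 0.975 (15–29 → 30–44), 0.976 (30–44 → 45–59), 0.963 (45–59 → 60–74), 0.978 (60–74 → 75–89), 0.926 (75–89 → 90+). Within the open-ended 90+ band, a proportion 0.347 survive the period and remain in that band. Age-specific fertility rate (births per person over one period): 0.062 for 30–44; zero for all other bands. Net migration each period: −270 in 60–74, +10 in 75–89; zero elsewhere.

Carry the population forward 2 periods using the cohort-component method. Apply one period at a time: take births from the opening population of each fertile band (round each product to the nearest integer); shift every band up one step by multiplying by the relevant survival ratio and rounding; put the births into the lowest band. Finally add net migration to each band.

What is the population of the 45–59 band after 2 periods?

16368

After projecting period 1:
Births: 21000 × 0.062 = 1302
15–29: 4300 × 0.968 = 4162
30–44: 17200 × 0.975 = 16770
45–59: 21000 × 0.976 = 20496
60–74: 18600 × 0.963 = 17912
75–89: 14400 × 0.978 = 14083
90+: 10800 × 0.926 + 5800 × 0.347 = 10001 + 2013 = 12014
Net migration: 60–74 − 270 → 17642; 75–89 + 10 → 14093
→ [1302, 4162, 16770, 20496, 17642, 14093, 12014]
After projecting period 2:
Births: 16770 × 0.062 = 1040
15–29: 1302 × 0.968 = 1260
30–44: 4162 × 0.975 = 4058
45–59: 16770 × 0.976 = 16368
60–74: 20496 × 0.963 = 19738
75–89: 17642 × 0.978 = 17254
90+: 14093 × 0.926 + 12014 × 0.347 = 13050 + 4169 = 17219
Net migration: 60–74 − 270 → 19468; 75–89 + 10 → 17264
→ [1040, 1260, 4058, 16368, 19468, 17264, 17219]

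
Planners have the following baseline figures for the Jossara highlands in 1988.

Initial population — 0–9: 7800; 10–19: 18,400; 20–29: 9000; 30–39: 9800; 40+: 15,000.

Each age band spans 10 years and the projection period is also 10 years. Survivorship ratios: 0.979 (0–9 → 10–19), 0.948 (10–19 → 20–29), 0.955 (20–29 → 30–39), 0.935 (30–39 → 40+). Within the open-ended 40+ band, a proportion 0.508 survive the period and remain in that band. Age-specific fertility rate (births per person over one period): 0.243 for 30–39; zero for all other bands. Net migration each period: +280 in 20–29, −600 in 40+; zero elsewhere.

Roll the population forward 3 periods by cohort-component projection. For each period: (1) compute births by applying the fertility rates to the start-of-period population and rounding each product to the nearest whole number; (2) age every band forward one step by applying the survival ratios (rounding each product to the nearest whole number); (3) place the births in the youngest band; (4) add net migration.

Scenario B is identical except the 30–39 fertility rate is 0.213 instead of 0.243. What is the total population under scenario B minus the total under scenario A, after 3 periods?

-1033

Period 1.
Births: 9800 × 0.243 = 2381
10–19: 7800 × 0.979 = 7636
20–29: 18400 × 0.948 = 17443
30–39: 9000 × 0.955 = 8595
40+: 9800 × 0.935 + 15000 × 0.508 = 9163 + 7620 = 16783
Net migration: 20–29 + 280 → 17723; 40+ − 600 → 16183
Population now: 0–9=2381, 10–19=7636, 20–29=17723, 30–39=8595, 40+=16183
Period 2.
Births: 8595 × 0.243 = 2089
10–19: 2381 × 0.979 = 2331
20–29: 7636 × 0.948 = 7239
30–39: 17723 × 0.955 = 16925
40+: 8595 × 0.935 + 16183 × 0.508 = 8036 + 8221 = 16257
Net migration: 20–29 + 280 → 7519; 40+ − 600 → 15657
Population now: 0–9=2089, 10–19=2331, 20–29=7519, 30–39=16925, 40+=15657
Period 3.
Births: 16925 × 0.243 = 4113
10–19: 2089 × 0.979 = 2045
20–29: 2331 × 0.948 = 2210
30–39: 7519 × 0.955 = 7181
40+: 16925 × 0.935 + 15657 × 0.508 = 15825 + 7954 = 23779
Net migration: 20–29 + 280 → 2490; 40+ − 600 → 23179
Population now: 0–9=4113, 10–19=2045, 20–29=2490, 30–39=7181, 40+=23179
Scenario A total after 3 periods: 39008
Scenario B projection —
Period 1.
Births: 9800 × 0.213 = 2087
10–19: 7800 × 0.979 = 7636
20–29: 18400 × 0.948 = 17443
30–39: 9000 × 0.955 = 8595
40+: 9800 × 0.935 + 15000 × 0.508 = 9163 + 7620 = 16783
Net migration: 20–29 + 280 → 17723; 40+ − 600 → 16183
Population now: 0–9=2087, 10–19=7636, 20–29=17723, 30–39=8595, 40+=16183
Period 2.
Births: 8595 × 0.213 = 1831
10–19: 2087 × 0.979 = 2043
20–29: 7636 × 0.948 = 7239
30–39: 17723 × 0.955 = 16925
40+: 8595 × 0.935 + 16183 × 0.508 = 8036 + 8221 = 16257
Net migration: 20–29 + 280 → 7519; 40+ − 600 → 15657
Population now: 0–9=1831, 10–19=2043, 20–29=7519, 30–39=16925, 40+=15657
Period 3.
Births: 16925 × 0.213 = 3605
10–19: 1831 × 0.979 = 1793
20–29: 2043 × 0.948 = 1937
30–39: 7519 × 0.955 = 7181
40+: 16925 × 0.935 + 15657 × 0.508 = 15825 + 7954 = 23779
Net migration: 20–29 + 280 → 2217; 40+ − 600 → 23179
Population now: 0–9=3605, 10–19=1793, 20–29=2217, 30–39=7181, 40+=23179
Scenario B total after 3 periods: 37975
Difference B − A = 37975 − 39008 = -1033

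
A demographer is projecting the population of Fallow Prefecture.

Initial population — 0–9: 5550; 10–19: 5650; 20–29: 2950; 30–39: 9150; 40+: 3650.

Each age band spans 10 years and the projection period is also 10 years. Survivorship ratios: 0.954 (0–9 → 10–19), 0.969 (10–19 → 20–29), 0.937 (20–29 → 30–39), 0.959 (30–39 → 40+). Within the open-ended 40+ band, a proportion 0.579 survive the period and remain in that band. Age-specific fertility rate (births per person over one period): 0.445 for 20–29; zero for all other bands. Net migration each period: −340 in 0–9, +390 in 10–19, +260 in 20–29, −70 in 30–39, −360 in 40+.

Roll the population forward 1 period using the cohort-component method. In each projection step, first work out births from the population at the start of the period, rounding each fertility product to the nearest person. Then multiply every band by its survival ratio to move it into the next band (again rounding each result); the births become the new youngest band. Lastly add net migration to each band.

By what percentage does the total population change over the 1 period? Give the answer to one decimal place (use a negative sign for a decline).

— Period 1 —
Births: 2950 × 0.445 = 1313
10–19: 5550 × 0.954 = 5295
20–29: 5650 × 0.969 = 5475
30–39: 2950 × 0.937 = 2764
40+: 9150 × 0.959 + 3650 × 0.579 = 8775 + 2113 = 10888
Net migration: 0–9 − 340 → 973; 10–19 + 390 → 5685; 20–29 + 260 → 5735; 30–39 − 70 → 2694; 40+ − 360 → 10528
→ [973, 5685, 5735, 2694, 10528]
Total: 26950 → 25615; change = -1335; percentage change = -5.0%

-5.0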